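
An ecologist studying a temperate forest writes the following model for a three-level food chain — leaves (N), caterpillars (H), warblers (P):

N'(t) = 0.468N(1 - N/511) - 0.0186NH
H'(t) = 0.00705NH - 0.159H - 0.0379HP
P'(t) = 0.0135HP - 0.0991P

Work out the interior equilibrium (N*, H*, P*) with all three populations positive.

N* ≈ 362, H* ≈ 7.34, P* ≈ 63.1

From dP/dt = 0: 0.0135H* = 0.0991, so H* = 7.34.
From dN/dt = 0: 0.468(1 - N*/511) = 0.0186·7.34, giving N* = 511·(1 - 0.292) = 362.
From dH/dt = 0: 0.00705·362 - 0.159 = 0.0379P*, so P* = 2.39/0.0379 = 63.1.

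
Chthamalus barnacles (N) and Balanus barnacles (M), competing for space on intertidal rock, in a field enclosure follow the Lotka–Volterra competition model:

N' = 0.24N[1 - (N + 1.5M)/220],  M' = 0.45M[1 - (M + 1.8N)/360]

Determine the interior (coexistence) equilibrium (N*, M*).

Setting both brackets to zero gives the nullclines N + 1.5M = 220 and 1.8N + M = 360.
Substituting M = 360 - 1.8N into the first: N(1 - 1.5·1.8) = 220 - 1.5·360.
So N* = -320/-1.7 = 188, and then M* = 360 - 1.8·188 = 21.2.

N* ≈ 188, M* ≈ 21.2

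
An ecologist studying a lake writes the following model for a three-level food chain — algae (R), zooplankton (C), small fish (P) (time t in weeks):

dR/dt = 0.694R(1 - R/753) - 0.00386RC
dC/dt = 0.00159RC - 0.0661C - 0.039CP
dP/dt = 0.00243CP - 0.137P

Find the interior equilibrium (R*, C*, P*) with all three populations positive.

From dP/dt = 0: 0.00243C* = 0.137, so C* = 56.4.
From dR/dt = 0: 0.694(1 - R*/753) = 0.00386·56.4, giving R* = 753·(1 - 0.314) = 517.
From dC/dt = 0: 0.00159·517 - 0.0661 = 0.039P*, so P* = 0.756/0.039 = 19.4.

R* ≈ 517, C* ≈ 56.4, P* ≈ 19.4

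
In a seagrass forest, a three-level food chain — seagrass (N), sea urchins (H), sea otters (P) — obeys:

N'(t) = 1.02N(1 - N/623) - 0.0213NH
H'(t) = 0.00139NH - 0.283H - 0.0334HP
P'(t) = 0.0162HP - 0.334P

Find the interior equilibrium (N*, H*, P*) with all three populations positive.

From dP/dt = 0: 0.0162H* = 0.334, so H* = 20.6.
From dN/dt = 0: 1.02(1 - N*/623) = 0.0213·20.6, giving N* = 623·(1 - 0.431) = 355.
From dH/dt = 0: 0.00139·355 - 0.283 = 0.0334P*, so P* = 0.21/0.0334 = 6.29.

N* ≈ 355, H* ≈ 20.6, P* ≈ 6.29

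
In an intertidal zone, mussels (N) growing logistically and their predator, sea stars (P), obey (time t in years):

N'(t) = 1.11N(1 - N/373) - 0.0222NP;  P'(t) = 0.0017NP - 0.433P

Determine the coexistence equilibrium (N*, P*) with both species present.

From dP/dt = 0 with P > 0: 0.0017N* = 0.433, so N* = 255.
Substitute into dN/dt = 0: 1.11(1 - 255/373) = 0.0222P*.
The bracket is 0.317, giving P* = 0.352/0.0222 = 15.9.

N* ≈ 255, P* ≈ 15.9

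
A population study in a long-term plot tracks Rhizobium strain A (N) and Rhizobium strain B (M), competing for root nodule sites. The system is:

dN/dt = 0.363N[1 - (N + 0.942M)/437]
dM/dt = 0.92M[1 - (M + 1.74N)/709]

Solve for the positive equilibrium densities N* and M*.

Setting both brackets to zero gives the nullclines N + 0.942M = 437 and 1.74N + M = 709.
Substituting M = 709 - 1.74N into the first: N(1 - 0.942·1.74) = 437 - 0.942·709.
So N* = -231/-0.639 = 361, and then M* = 709 - 1.74·361 = 80.4.

N* ≈ 361, M* ≈ 80.4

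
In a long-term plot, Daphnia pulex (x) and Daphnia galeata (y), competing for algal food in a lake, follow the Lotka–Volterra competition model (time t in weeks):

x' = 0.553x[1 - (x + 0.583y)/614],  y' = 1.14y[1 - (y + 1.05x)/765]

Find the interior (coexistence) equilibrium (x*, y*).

Setting both brackets to zero gives the nullclines x + 0.583y = 614 and 1.05x + y = 765.
Substituting y = 765 - 1.05x into the first: x(1 - 0.583·1.05) = 614 - 0.583·765.
So x* = 168/0.388 = 433, and then y* = 765 - 1.05·433 = 310.

x* ≈ 433, y* ≈ 310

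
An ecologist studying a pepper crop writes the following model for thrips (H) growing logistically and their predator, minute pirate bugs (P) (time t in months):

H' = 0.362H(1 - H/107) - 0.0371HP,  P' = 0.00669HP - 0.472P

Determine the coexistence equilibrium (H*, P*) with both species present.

From dP/dt = 0 with P > 0: 0.00669H* = 0.472, so H* = 70.6.
Substitute into dH/dt = 0: 0.362(1 - 70.6/107) = 0.0371P*.
The bracket is 0.341, giving P* = 0.123/0.0371 = 3.32.

H* ≈ 70.6, P* ≈ 3.32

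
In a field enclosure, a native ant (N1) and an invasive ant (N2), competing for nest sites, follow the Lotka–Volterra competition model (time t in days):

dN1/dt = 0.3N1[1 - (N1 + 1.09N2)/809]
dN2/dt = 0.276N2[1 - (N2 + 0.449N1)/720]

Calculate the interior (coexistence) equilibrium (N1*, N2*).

Setting both brackets to zero gives the nullclines N1 + 1.09N2 = 809 and 0.449N1 + N2 = 720.
Substituting N2 = 720 - 0.449N1 into the first: N1(1 - 1.09·0.449) = 809 - 1.09·720.
So N1* = 24.2/0.511 = 47.4, and then N2* = 720 - 0.449·47.4 = 699.

N1* ≈ 47.4, N2* ≈ 699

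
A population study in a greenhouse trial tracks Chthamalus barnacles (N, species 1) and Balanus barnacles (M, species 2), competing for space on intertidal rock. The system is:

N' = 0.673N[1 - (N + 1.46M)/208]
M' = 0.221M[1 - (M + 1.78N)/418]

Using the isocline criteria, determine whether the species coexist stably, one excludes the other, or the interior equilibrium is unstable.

Compare the nullcline intercepts: K1/α12 = 208/1.46 = 142 < K2 = 418; K2/α21 = 418/1.78 = 235 > K1 = 208.
Since the inequalities point opposite ways, species 2 can invade but species 1 cannot.

species 2 excludes species 1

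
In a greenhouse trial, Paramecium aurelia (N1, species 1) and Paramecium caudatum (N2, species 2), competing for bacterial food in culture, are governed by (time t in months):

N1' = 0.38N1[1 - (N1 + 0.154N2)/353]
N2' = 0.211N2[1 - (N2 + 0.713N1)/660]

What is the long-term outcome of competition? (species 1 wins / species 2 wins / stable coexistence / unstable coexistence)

Compare the nullcline intercepts: K1/α12 = 353/0.154 = 2290 > K2 = 660; K2/α21 = 660/0.713 = 926 > K1 = 353.
Since both inequalities hold, each species can invade when rare, so the interior equilibrium is stable.

stable coexistence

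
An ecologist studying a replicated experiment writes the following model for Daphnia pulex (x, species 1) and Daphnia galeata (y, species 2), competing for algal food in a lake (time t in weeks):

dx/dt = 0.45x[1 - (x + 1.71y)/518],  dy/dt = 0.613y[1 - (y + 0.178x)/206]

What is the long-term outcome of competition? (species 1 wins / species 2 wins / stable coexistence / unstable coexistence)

Compare the nullcline intercepts: K1/α12 = 518/1.71 = 303 > K2 = 206; K2/α21 = 206/0.178 = 1160 > K1 = 518.
Since both inequalities hold, each species can invade when rare, so the interior equilibrium is stable.

stable coexistence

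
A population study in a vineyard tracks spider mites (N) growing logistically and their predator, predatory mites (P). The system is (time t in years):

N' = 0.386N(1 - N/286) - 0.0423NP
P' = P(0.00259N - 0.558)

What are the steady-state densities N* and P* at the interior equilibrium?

N* ≈ 215, P* ≈ 2.25

From dP/dt = 0 with P > 0: 0.00259N* = 0.558, so N* = 215.
Substitute into dN/dt = 0: 0.386(1 - 215/286) = 0.0423P*.
The bracket is 0.247, giving P* = 0.0952/0.0423 = 2.25.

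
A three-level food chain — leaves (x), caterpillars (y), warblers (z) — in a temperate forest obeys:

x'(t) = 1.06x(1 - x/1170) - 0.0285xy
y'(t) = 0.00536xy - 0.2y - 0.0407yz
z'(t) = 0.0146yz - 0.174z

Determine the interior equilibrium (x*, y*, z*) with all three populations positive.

x* ≈ 795, y* ≈ 11.9, z* ≈ 99.8

From dz/dt = 0: 0.0146y* = 0.174, so y* = 11.9.
From dx/dt = 0: 1.06(1 - x*/1170) = 0.0285·11.9, giving x* = 1170·(1 - 0.32) = 795.
From dy/dt = 0: 0.00536·795 - 0.2 = 0.0407z*, so z* = 4.06/0.0407 = 99.8.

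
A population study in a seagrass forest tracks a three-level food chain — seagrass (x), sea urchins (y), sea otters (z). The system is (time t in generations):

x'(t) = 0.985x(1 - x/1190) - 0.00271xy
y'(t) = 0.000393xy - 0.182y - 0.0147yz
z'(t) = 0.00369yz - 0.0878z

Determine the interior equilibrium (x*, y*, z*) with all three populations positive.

From dz/dt = 0: 0.00369y* = 0.0878, so y* = 23.8.
From dx/dt = 0: 0.985(1 - x*/1190) = 0.00271·23.8, giving x* = 1190·(1 - 0.0655) = 1110.
From dy/dt = 0: 0.000393·1110 - 0.182 = 0.0147z*, so z* = 0.255/0.0147 = 17.4.

x* ≈ 1110, y* ≈ 23.8, z* ≈ 17.4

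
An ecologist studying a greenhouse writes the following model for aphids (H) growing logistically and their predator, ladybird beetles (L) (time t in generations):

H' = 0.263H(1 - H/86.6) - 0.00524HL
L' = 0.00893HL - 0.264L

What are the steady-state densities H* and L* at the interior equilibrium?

H* ≈ 29.6, L* ≈ 33.1

From dL/dt = 0 with L > 0: 0.00893H* = 0.264, so H* = 29.6.
Substitute into dH/dt = 0: 0.263(1 - 29.6/86.6) = 0.00524L*.
The bracket is 0.659, giving L* = 0.173/0.00524 = 33.1.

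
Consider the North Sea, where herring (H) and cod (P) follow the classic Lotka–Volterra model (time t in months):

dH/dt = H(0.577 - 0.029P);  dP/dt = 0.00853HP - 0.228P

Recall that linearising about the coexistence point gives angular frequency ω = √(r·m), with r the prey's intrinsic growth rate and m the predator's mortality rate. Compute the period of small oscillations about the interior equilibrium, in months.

T ≈ 17.3 months

Here r = 0.577 and m = 0.228, so r·m = 0.132.
ω = √0.132 = 0.363 per month, hence T = 2π/ω ≈ 17.3 months.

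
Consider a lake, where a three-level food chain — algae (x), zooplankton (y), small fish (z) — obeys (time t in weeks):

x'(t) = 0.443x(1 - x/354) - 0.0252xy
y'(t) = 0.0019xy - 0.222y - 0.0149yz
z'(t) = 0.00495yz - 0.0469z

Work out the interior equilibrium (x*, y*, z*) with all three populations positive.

x* ≈ 163, y* ≈ 9.47, z* ≈ 5.91

From dz/dt = 0: 0.00495y* = 0.0469, so y* = 9.47.
From dx/dt = 0: 0.443(1 - x*/354) = 0.0252·9.47, giving x* = 354·(1 - 0.539) = 163.
From dy/dt = 0: 0.0019·163 - 0.222 = 0.0149z*, so z* = 0.0881/0.0149 = 5.91.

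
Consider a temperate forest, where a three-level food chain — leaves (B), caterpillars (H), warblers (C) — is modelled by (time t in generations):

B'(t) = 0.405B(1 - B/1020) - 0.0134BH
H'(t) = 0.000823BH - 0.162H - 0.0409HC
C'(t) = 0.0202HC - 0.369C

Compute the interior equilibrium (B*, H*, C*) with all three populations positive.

From dC/dt = 0: 0.0202H* = 0.369, so H* = 18.3.
From dB/dt = 0: 0.405(1 - B*/1020) = 0.0134·18.3, giving B* = 1020·(1 - 0.604) = 404.
From dH/dt = 0: 0.000823·404 - 0.162 = 0.0409C*, so C* = 0.17/0.0409 = 4.16.

B* ≈ 404, H* ≈ 18.3, C* ≈ 4.16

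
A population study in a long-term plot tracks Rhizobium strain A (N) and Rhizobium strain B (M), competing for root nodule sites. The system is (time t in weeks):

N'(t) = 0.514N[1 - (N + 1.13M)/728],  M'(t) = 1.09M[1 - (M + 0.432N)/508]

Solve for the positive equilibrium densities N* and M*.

Setting both brackets to zero gives the nullclines N + 1.13M = 728 and 0.432N + M = 508.
Substituting M = 508 - 0.432N into the first: N(1 - 1.13·0.432) = 728 - 1.13·508.
So N* = 154/0.512 = 301, and then M* = 508 - 0.432·301 = 378.

N* ≈ 301, M* ≈ 378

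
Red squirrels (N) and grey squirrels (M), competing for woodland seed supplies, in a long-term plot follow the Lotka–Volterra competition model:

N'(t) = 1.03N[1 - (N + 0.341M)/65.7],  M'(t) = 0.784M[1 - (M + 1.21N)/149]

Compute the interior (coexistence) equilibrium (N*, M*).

Setting both brackets to zero gives the nullclines N + 0.341M = 65.7 and 1.21N + M = 149.
Substituting M = 149 - 1.21N into the first: N(1 - 0.341·1.21) = 65.7 - 0.341·149.
So N* = 14.9/0.587 = 25.4, and then M* = 149 - 1.21·25.4 = 118.

N* ≈ 25.4, M* ≈ 118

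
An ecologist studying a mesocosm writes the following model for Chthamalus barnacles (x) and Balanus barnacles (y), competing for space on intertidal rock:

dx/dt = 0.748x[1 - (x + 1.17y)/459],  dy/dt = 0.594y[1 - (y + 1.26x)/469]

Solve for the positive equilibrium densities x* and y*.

Setting both brackets to zero gives the nullclines x + 1.17y = 459 and 1.26x + y = 469.
Substituting y = 469 - 1.26x into the first: x(1 - 1.17·1.26) = 459 - 1.17·469.
So x* = -89.7/-0.474 = 189, and then y* = 469 - 1.26·189 = 231.

x* ≈ 189, y* ≈ 231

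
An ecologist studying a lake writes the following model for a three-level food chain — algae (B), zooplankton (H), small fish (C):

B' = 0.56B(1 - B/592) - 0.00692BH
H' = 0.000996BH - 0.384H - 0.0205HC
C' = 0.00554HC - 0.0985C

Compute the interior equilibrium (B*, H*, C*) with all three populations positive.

From dC/dt = 0: 0.00554H* = 0.0985, so H* = 17.8.
From dB/dt = 0: 0.56(1 - B*/592) = 0.00692·17.8, giving B* = 592·(1 - 0.22) = 462.
From dH/dt = 0: 0.000996·462 - 0.384 = 0.0205C*, so C* = 0.0761/0.0205 = 3.71.

B* ≈ 462, H* ≈ 17.8, C* ≈ 3.71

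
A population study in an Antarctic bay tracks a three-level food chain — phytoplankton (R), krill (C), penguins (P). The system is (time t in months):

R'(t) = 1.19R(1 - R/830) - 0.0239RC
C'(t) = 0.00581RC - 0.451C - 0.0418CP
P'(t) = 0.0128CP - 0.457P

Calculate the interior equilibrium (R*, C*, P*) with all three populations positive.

R* ≈ 235, C* ≈ 35.7, P* ≈ 21.9

From dP/dt = 0: 0.0128C* = 0.457, so C* = 35.7.
From dR/dt = 0: 1.19(1 - R*/830) = 0.0239·35.7, giving R* = 830·(1 - 0.717) = 235.
From dC/dt = 0: 0.00581·235 - 0.451 = 0.0418P*, so P* = 0.913/0.0418 = 21.9.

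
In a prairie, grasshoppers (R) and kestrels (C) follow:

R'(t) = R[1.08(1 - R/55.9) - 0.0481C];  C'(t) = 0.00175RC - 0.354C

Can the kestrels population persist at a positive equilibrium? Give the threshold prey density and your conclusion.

Threshold R = 202; K < 202, so no, the predator goes extinct.

The predator equation gives dC/dt > 0 only when R > 0.354/0.00175 = 202.
Without the predator, R → K = 55.9. Since 55.9 < 202, the predator cannot invade.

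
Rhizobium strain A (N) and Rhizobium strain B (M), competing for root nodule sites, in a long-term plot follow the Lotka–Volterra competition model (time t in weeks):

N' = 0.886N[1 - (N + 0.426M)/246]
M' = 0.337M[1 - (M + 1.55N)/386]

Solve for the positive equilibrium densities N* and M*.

N* ≈ 240, M* ≈ 13.8

Setting both brackets to zero gives the nullclines N + 0.426M = 246 and 1.55N + M = 386.
Substituting M = 386 - 1.55N into the first: N(1 - 0.426·1.55) = 246 - 0.426·386.
So N* = 81.6/0.34 = 240, and then M* = 386 - 1.55·240 = 13.8.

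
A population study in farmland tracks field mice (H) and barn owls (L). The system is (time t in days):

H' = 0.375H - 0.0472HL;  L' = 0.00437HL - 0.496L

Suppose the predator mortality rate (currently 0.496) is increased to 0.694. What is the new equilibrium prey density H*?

H* ≈ 159

At the interior fixed point, setting dL/dt = 0 with L > 0 fixes H* = (predator death rate)/(HL coefficient) — independent of the other coefficients.
With the change, H* = 0.694/0.00437 = 159; it rises from 114.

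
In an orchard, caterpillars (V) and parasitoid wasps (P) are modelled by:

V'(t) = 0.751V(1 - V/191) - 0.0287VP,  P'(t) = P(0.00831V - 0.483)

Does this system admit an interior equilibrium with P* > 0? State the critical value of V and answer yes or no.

The predator equation gives dP/dt > 0 only when V > 0.483/0.00831 = 58.1.
Without the predator, V → K = 191. Since 191 > 58.1, the predator can invade and persist.

Threshold V = 58.1; K > 58.1, so yes, the predator persists.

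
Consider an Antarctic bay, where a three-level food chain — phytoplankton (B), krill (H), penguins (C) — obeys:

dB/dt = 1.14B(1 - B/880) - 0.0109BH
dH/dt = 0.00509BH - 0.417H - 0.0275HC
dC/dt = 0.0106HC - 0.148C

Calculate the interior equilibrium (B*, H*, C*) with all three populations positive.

From dC/dt = 0: 0.0106H* = 0.148, so H* = 14.
From dB/dt = 0: 1.14(1 - B*/880) = 0.0109·14, giving B* = 880·(1 - 0.133) = 763.
From dH/dt = 0: 0.00509·763 - 0.417 = 0.0275C*, so C* = 3.46/0.0275 = 126.

B* ≈ 763, H* ≈ 14, C* ≈ 126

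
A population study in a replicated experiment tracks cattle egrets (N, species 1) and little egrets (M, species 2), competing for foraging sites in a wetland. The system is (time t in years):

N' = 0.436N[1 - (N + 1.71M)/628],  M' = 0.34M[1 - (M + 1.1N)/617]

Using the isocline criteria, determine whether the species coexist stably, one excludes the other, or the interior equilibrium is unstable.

unstable coexistence (outcome depends on initial conditions)

Compare the nullcline intercepts: K1/α12 = 628/1.71 = 367 < K2 = 617; K2/α21 = 617/1.1 = 561 < K1 = 628.
Since both are reversed, neither can invade when rare; the interior point is a saddle.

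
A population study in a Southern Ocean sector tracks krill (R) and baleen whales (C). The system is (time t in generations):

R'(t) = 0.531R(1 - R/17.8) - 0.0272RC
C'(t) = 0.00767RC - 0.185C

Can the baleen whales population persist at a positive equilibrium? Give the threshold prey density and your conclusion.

Threshold R = 24.1; K < 24.1, so no, the predator goes extinct.

The predator equation gives dC/dt > 0 only when R > 0.185/0.00767 = 24.1.
Without the predator, R → K = 17.8. Since 17.8 < 24.1, the predator cannot invade.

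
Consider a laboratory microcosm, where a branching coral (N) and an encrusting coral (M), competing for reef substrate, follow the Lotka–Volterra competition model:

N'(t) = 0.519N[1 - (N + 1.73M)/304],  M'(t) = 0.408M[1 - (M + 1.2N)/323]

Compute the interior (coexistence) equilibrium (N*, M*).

Setting both brackets to zero gives the nullclines N + 1.73M = 304 and 1.2N + M = 323.
Substituting M = 323 - 1.2N into the first: N(1 - 1.73·1.2) = 304 - 1.73·323.
So N* = -255/-1.08 = 237, and then M* = 323 - 1.2·237 = 38.8.

N* ≈ 237, M* ≈ 38.8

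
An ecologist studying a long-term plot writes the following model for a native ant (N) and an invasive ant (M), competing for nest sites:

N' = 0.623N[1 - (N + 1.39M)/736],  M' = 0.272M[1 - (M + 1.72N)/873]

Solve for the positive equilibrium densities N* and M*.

Setting both brackets to zero gives the nullclines N + 1.39M = 736 and 1.72N + M = 873.
Substituting M = 873 - 1.72N into the first: N(1 - 1.39·1.72) = 736 - 1.39·873.
So N* = -477/-1.39 = 343, and then M* = 873 - 1.72·343 = 283.

N* ≈ 343, M* ≈ 283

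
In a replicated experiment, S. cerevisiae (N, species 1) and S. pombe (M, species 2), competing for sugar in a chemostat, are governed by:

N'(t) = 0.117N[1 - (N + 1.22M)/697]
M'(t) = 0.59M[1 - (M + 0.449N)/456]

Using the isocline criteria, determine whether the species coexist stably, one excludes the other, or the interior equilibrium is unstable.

stable coexistence

Compare the nullcline intercepts: K1/α12 = 697/1.22 = 571 > K2 = 456; K2/α21 = 456/0.449 = 1020 > K1 = 697.
Since both inequalities hold, each species can invade when rare, so the interior equilibrium is stable.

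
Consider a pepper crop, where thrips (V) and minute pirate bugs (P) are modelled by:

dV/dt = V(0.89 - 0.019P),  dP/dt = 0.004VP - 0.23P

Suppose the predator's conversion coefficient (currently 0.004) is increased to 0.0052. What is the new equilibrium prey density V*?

V* ≈ 44.2

At the interior fixed point, setting dP/dt = 0 with P > 0 fixes V* = (predator death rate)/(VP coefficient) — independent of the other coefficients.
With the change, V* = 0.23/0.0052 = 44.2; it falls from 57.5.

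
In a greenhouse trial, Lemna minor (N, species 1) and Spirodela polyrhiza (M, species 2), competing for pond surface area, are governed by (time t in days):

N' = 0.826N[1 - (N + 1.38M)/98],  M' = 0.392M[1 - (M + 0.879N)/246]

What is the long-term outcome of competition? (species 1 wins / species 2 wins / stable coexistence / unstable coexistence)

species 2 excludes species 1

Compare the nullcline intercepts: K1/α12 = 98/1.38 = 71 < K2 = 246; K2/α21 = 246/0.879 = 280 > K1 = 98.
Since the inequalities point opposite ways, species 2 can invade but species 1 cannot.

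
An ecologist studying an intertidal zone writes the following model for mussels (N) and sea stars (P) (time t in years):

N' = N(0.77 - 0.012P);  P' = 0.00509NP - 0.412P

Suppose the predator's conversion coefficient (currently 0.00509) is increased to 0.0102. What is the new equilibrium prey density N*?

N* ≈ 40.4

At the interior fixed point, setting dP/dt = 0 with P > 0 fixes N* = (predator death rate)/(NP coefficient) — independent of the other coefficients.
With the change, N* = 0.412/0.0102 = 40.4; it falls from 80.9.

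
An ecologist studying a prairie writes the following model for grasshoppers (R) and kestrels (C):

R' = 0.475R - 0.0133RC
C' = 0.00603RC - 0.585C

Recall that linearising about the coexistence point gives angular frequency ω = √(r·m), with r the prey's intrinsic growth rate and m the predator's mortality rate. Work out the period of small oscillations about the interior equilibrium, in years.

Here r = 0.475 and m = 0.585, so r·m = 0.278.
ω = √0.278 = 0.527 per year, hence T = 2π/ω ≈ 11.9 years.

T ≈ 11.9 years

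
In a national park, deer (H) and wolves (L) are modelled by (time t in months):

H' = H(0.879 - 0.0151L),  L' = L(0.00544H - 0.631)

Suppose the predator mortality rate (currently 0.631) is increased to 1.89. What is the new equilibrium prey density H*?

At the interior fixed point, setting dL/dt = 0 with L > 0 fixes H* = (predator death rate)/(HL coefficient) — independent of the other coefficients.
With the change, H* = 1.89/0.00544 = 347; it rises from 116.

H* ≈ 347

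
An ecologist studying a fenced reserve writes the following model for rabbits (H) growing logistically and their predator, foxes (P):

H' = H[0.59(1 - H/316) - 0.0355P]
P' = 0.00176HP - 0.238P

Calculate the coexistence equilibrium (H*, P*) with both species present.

H* ≈ 135, P* ≈ 9.51

From dP/dt = 0 with P > 0: 0.00176H* = 0.238, so H* = 135.
Substitute into dH/dt = 0: 0.59(1 - 135/316) = 0.0355P*.
The bracket is 0.572, giving P* = 0.338/0.0355 = 9.51.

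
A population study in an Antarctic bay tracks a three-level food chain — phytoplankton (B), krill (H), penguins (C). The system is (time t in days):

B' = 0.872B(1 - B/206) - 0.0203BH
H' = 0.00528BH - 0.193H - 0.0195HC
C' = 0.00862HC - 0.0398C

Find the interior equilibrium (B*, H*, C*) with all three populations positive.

B* ≈ 184, H* ≈ 4.62, C* ≈ 39.9

From dC/dt = 0: 0.00862H* = 0.0398, so H* = 4.62.
From dB/dt = 0: 0.872(1 - B*/206) = 0.0203·4.62, giving B* = 206·(1 - 0.107) = 184.
From dH/dt = 0: 0.00528·184 - 0.193 = 0.0195C*, so C* = 0.778/0.0195 = 39.9.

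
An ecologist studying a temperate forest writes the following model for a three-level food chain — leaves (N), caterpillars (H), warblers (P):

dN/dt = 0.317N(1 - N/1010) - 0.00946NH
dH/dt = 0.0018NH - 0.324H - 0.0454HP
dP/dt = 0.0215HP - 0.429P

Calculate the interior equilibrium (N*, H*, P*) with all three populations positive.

N* ≈ 409, H* ≈ 20, P* ≈ 9.06

From dP/dt = 0: 0.0215H* = 0.429, so H* = 20.
From dN/dt = 0: 0.317(1 - N*/1010) = 0.00946·20, giving N* = 1010·(1 - 0.595) = 409.
From dH/dt = 0: 0.0018·409 - 0.324 = 0.0454P*, so P* = 0.411/0.0454 = 9.06.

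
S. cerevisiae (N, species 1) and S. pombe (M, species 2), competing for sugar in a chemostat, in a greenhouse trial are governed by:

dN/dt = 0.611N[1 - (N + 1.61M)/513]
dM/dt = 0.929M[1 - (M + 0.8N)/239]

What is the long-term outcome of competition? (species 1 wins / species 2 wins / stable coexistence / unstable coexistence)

species 1 excludes species 2

Compare the nullcline intercepts: K1/α12 = 513/1.61 = 319 > K2 = 239; K2/α21 = 239/0.8 = 299 < K1 = 513.
Since the inequalities point opposite ways, species 1 can invade but species 2 cannot.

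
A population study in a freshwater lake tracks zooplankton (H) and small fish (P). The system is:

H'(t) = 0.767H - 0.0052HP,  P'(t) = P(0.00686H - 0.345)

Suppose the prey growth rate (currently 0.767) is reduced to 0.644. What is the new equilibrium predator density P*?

P* ≈ 124

At the interior fixed point, setting dH/dt = 0 with H > 0 fixes P* = (prey growth rate)/(HP coefficient) — independent of the other coefficients.
With the change, P* = 0.644/0.0052 = 124; it falls from 148.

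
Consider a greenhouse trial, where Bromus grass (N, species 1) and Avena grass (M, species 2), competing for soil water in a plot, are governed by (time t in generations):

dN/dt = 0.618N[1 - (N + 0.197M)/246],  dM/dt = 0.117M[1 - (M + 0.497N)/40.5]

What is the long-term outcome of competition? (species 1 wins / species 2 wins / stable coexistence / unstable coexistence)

Compare the nullcline intercepts: K1/α12 = 246/0.197 = 1250 > K2 = 40.5; K2/α21 = 40.5/0.497 = 81.5 < K1 = 246.
Since the inequalities point opposite ways, species 1 can invade but species 2 cannot.

species 1 excludes species 2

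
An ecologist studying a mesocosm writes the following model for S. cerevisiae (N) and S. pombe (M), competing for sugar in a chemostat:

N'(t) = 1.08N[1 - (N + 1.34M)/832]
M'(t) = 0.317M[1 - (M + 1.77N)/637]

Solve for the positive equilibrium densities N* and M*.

N* ≈ 15.7, M* ≈ 609

Setting both brackets to zero gives the nullclines N + 1.34M = 832 and 1.77N + M = 637.
Substituting M = 637 - 1.77N into the first: N(1 - 1.34·1.77) = 832 - 1.34·637.
So N* = -21.6/-1.37 = 15.7, and then M* = 637 - 1.77·15.7 = 609.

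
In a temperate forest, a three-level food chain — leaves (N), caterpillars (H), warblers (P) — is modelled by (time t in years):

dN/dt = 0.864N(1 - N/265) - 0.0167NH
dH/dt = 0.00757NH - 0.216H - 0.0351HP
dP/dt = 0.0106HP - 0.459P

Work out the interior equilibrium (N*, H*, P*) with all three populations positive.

N* ≈ 43.2, H* ≈ 43.3, P* ≈ 3.16

From dP/dt = 0: 0.0106H* = 0.459, so H* = 43.3.
From dN/dt = 0: 0.864(1 - N*/265) = 0.0167·43.3, giving N* = 265·(1 - 0.837) = 43.2.
From dH/dt = 0: 0.00757·43.2 - 0.216 = 0.0351P*, so P* = 0.111/0.0351 = 3.16.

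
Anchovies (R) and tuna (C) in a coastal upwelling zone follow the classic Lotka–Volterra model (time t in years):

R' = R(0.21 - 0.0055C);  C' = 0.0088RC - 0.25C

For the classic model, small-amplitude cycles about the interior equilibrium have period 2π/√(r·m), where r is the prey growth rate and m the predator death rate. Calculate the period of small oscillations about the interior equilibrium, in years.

Here r = 0.21 and m = 0.25, so r·m = 0.0525.
ω = √0.0525 = 0.229 per year, hence T = 2π/ω ≈ 27.4 years.

T ≈ 27.4 years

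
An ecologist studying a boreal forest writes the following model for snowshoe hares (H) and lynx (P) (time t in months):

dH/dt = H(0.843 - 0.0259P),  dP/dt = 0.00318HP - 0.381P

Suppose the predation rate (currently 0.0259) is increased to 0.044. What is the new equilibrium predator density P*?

P* ≈ 19.2

At the interior fixed point, setting dH/dt = 0 with H > 0 fixes P* = (prey growth rate)/(HP coefficient) — independent of the other coefficients.
With the change, P* = 0.843/0.044 = 19.2; it falls from 32.5.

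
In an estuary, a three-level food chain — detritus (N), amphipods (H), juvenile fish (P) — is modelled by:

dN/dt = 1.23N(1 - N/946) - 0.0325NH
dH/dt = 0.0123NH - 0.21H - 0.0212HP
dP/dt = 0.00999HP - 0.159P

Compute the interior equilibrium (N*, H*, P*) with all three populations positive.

N* ≈ 548, H* ≈ 15.9, P* ≈ 308

From dP/dt = 0: 0.00999H* = 0.159, so H* = 15.9.
From dN/dt = 0: 1.23(1 - N*/946) = 0.0325·15.9, giving N* = 946·(1 - 0.421) = 548.
From dH/dt = 0: 0.0123·548 - 0.21 = 0.0212P*, so P* = 6.53/0.0212 = 308.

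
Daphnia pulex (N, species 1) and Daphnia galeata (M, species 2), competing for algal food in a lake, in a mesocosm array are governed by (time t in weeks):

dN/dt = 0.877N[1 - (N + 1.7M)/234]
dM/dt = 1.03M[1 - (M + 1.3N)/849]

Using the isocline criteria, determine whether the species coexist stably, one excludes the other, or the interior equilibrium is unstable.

Compare the nullcline intercepts: K1/α12 = 234/1.7 = 138 < K2 = 849; K2/α21 = 849/1.3 = 653 > K1 = 234.
Since the inequalities point opposite ways, species 2 can invade but species 1 cannot.

species 2 excludes species 1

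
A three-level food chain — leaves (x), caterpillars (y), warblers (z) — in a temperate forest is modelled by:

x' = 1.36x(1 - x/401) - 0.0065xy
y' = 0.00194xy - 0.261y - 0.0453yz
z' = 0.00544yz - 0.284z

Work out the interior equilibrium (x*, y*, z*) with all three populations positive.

From dz/dt = 0: 0.00544y* = 0.284, so y* = 52.2.
From dx/dt = 0: 1.36(1 - x*/401) = 0.0065·52.2, giving x* = 401·(1 - 0.25) = 301.
From dy/dt = 0: 0.00194·301 - 0.261 = 0.0453z*, so z* = 0.323/0.0453 = 7.13.

x* ≈ 301, y* ≈ 52.2, z* ≈ 7.13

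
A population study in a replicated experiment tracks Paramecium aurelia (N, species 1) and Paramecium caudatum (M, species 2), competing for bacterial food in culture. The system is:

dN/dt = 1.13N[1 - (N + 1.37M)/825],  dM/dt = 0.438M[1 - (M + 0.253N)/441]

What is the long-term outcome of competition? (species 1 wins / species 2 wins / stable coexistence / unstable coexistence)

stable coexistence

Compare the nullcline intercepts: K1/α12 = 825/1.37 = 602 > K2 = 441; K2/α21 = 441/0.253 = 1740 > K1 = 825.
Since both inequalities hold, each species can invade when rare, so the interior equilibrium is stable.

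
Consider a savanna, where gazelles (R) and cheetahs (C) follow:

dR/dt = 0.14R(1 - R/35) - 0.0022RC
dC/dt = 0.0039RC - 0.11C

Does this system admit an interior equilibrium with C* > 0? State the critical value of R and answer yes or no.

Threshold R = 28.2; K > 28.2, so yes, the predator persists.

The predator equation gives dC/dt > 0 only when R > 0.11/0.0039 = 28.2.
Without the predator, R → K = 35. Since 35 > 28.2, the predator can invade and persist.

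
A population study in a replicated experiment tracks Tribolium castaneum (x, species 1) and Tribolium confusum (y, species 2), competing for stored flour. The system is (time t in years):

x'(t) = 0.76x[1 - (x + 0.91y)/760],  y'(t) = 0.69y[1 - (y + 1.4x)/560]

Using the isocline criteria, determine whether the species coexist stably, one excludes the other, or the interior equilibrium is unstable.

species 1 excludes species 2

Compare the nullcline intercepts: K1/α12 = 760/0.91 = 835 > K2 = 560; K2/α21 = 560/1.4 = 400 < K1 = 760.
Since the inequalities point opposite ways, species 1 can invade but species 2 cannot.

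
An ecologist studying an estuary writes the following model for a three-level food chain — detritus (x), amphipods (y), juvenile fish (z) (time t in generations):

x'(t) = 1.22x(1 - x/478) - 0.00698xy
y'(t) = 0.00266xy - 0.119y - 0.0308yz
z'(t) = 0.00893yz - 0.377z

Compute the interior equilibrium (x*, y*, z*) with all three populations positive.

x* ≈ 363, y* ≈ 42.2, z* ≈ 27.4

From dz/dt = 0: 0.00893y* = 0.377, so y* = 42.2.
From dx/dt = 0: 1.22(1 - x*/478) = 0.00698·42.2, giving x* = 478·(1 - 0.242) = 363.
From dy/dt = 0: 0.00266·363 - 0.119 = 0.0308z*, so z* = 0.845/0.0308 = 27.4.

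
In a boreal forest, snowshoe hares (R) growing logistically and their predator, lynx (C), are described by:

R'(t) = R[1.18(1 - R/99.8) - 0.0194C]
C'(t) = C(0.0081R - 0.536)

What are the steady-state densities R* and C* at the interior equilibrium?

R* ≈ 66.2, C* ≈ 20.5

From dC/dt = 0 with C > 0: 0.0081R* = 0.536, so R* = 66.2.
Substitute into dR/dt = 0: 1.18(1 - 66.2/99.8) = 0.0194C*.
The bracket is 0.337, giving C* = 0.398/0.0194 = 20.5.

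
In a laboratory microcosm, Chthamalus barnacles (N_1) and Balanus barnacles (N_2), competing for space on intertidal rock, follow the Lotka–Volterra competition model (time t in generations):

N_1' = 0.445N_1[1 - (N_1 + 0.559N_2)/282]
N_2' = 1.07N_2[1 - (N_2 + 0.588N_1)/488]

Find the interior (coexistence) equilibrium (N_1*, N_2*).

N_1* ≈ 13.7, N_2* ≈ 480

Setting both brackets to zero gives the nullclines N_1 + 0.559N_2 = 282 and 0.588N_1 + N_2 = 488.
Substituting N_2 = 488 - 0.588N_1 into the first: N_1(1 - 0.559·0.588) = 282 - 0.559·488.
So N_1* = 9.21/0.671 = 13.7, and then N_2* = 488 - 0.588·13.7 = 480.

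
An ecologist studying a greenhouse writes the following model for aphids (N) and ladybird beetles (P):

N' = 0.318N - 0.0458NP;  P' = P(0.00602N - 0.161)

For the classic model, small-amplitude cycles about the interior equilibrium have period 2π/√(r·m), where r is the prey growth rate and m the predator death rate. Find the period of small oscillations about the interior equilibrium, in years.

Here r = 0.318 and m = 0.161, so r·m = 0.0512.
ω = √0.0512 = 0.226 per year, hence T = 2π/ω ≈ 27.8 years.

T ≈ 27.8 years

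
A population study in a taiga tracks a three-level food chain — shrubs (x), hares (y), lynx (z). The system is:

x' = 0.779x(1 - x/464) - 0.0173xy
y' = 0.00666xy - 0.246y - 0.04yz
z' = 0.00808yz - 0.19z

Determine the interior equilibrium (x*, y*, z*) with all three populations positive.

From dz/dt = 0: 0.00808y* = 0.19, so y* = 23.5.
From dx/dt = 0: 0.779(1 - x*/464) = 0.0173·23.5, giving x* = 464·(1 - 0.522) = 222.
From dy/dt = 0: 0.00666·222 - 0.246 = 0.04z*, so z* = 1.23/0.04 = 30.8.

x* ≈ 222, y* ≈ 23.5, z* ≈ 30.8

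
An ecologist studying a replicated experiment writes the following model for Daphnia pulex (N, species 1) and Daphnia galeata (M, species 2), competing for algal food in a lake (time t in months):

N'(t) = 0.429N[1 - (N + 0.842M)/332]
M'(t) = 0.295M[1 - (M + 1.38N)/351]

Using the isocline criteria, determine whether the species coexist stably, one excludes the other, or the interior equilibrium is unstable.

Compare the nullcline intercepts: K1/α12 = 332/0.842 = 394 > K2 = 351; K2/α21 = 351/1.38 = 254 < K1 = 332.
Since the inequalities point opposite ways, species 1 can invade but species 2 cannot.

species 1 excludes species 2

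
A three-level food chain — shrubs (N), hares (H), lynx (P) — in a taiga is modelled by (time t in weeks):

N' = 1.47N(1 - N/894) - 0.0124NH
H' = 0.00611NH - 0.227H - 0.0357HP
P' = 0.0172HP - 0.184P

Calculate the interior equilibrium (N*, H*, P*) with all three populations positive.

N* ≈ 813, H* ≈ 10.7, P* ≈ 133

From dP/dt = 0: 0.0172H* = 0.184, so H* = 10.7.
From dN/dt = 0: 1.47(1 - N*/894) = 0.0124·10.7, giving N* = 894·(1 - 0.0902) = 813.
From dH/dt = 0: 0.00611·813 - 0.227 = 0.0357P*, so P* = 4.74/0.0357 = 133.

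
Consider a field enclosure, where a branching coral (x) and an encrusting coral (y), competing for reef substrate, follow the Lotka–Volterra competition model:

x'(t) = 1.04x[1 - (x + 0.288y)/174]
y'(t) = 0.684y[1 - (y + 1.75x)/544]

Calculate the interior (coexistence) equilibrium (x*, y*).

x* ≈ 34.9, y* ≈ 483

Setting both brackets to zero gives the nullclines x + 0.288y = 174 and 1.75x + y = 544.
Substituting y = 544 - 1.75x into the first: x(1 - 0.288·1.75) = 174 - 0.288·544.
So x* = 17.3/0.496 = 34.9, and then y* = 544 - 1.75·34.9 = 483.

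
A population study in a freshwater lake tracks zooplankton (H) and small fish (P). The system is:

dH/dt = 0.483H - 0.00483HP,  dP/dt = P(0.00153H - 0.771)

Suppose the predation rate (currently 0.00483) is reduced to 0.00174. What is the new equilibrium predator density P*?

At the interior fixed point, setting dH/dt = 0 with H > 0 fixes P* = (prey growth rate)/(HP coefficient) — independent of the other coefficients.
With the change, P* = 0.483/0.00174 = 278; it rises from 100.

P* ≈ 278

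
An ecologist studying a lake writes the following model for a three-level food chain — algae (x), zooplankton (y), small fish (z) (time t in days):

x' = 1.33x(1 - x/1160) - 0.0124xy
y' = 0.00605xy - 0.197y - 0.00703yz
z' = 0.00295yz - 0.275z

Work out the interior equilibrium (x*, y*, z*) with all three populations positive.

x* ≈ 152, y* ≈ 93.2, z* ≈ 103

From dz/dt = 0: 0.00295y* = 0.275, so y* = 93.2.
From dx/dt = 0: 1.33(1 - x*/1160) = 0.0124·93.2, giving x* = 1160·(1 - 0.869) = 152.
From dy/dt = 0: 0.00605·152 - 0.197 = 0.00703z*, so z* = 0.722/0.00703 = 103.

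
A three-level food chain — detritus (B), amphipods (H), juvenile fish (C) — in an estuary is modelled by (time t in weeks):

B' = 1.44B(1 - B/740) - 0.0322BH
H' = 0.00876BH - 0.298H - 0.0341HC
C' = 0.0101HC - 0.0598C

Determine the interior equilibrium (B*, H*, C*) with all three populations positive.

From dC/dt = 0: 0.0101H* = 0.0598, so H* = 5.92.
From dB/dt = 0: 1.44(1 - B*/740) = 0.0322·5.92, giving B* = 740·(1 - 0.132) = 642.
From dH/dt = 0: 0.00876·642 - 0.298 = 0.0341C*, so C* = 5.33/0.0341 = 156.

B* ≈ 642, H* ≈ 5.92, C* ≈ 156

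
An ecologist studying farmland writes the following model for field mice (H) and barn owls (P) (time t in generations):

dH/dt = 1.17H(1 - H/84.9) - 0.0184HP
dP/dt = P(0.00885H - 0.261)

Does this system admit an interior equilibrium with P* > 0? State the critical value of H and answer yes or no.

Threshold H = 29.5; K > 29.5, so yes, the predator persists.

The predator equation gives dP/dt > 0 only when H > 0.261/0.00885 = 29.5.
Without the predator, H → K = 84.9. Since 84.9 > 29.5, the predator can invade and persist.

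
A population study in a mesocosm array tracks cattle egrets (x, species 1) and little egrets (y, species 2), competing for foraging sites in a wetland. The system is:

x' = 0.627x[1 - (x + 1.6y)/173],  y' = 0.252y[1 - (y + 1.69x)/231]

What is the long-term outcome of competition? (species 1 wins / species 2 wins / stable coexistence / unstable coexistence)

Compare the nullcline intercepts: K1/α12 = 173/1.6 = 108 < K2 = 231; K2/α21 = 231/1.69 = 137 < K1 = 173.
Since both are reversed, neither can invade when rare; the interior point is a saddle.

unstable coexistence (outcome depends on initial conditions)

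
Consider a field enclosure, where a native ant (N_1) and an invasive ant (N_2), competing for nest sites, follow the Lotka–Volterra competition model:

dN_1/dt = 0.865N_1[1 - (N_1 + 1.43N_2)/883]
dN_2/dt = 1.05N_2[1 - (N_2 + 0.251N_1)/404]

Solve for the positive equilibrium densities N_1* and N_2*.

N_1* ≈ 476, N_2* ≈ 284

Setting both brackets to zero gives the nullclines N_1 + 1.43N_2 = 883 and 0.251N_1 + N_2 = 404.
Substituting N_2 = 404 - 0.251N_1 into the first: N_1(1 - 1.43·0.251) = 883 - 1.43·404.
So N_1* = 305/0.641 = 476, and then N_2* = 404 - 0.251·476 = 284.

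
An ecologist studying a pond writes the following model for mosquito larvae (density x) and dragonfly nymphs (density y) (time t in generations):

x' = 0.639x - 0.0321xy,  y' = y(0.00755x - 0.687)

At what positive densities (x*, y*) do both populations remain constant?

x* ≈ 91, y* ≈ 19.9

Set dy/dt = 0 with y > 0: 0.00755x - 0.687 = 0, so x* = 0.687/0.00755 = 91.
Set dx/dt = 0 with x > 0: 0.639 - 0.0321y = 0, so y* = 0.639/0.0321 = 19.9.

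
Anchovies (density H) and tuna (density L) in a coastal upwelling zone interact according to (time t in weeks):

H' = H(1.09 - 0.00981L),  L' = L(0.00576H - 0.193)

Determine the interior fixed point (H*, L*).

Set dL/dt = 0 with L > 0: 0.00576H - 0.193 = 0, so H* = 0.193/0.00576 = 33.5.
Set dH/dt = 0 with H > 0: 1.09 - 0.00981L = 0, so L* = 1.09/0.00981 = 111.

H* ≈ 33.5, L* ≈ 111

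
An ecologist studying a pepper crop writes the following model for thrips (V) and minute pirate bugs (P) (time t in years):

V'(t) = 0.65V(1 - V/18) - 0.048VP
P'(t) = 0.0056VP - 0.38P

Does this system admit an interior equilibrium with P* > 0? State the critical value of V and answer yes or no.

Threshold V = 67.9; K < 67.9, so no, the predator goes extinct.

The predator equation gives dP/dt > 0 only when V > 0.38/0.0056 = 67.9.
Without the predator, V → K = 18. Since 18 < 67.9, the predator cannot invade.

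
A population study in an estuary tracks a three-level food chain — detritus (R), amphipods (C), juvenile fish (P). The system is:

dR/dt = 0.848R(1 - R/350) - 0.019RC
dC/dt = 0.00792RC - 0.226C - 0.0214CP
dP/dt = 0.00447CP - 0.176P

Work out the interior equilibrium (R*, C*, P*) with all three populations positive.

R* ≈ 41.2, C* ≈ 39.4, P* ≈ 4.7

From dP/dt = 0: 0.00447C* = 0.176, so C* = 39.4.
From dR/dt = 0: 0.848(1 - R*/350) = 0.019·39.4, giving R* = 350·(1 - 0.882) = 41.2.
From dC/dt = 0: 0.00792·41.2 - 0.226 = 0.0214P*, so P* = 0.101/0.0214 = 4.7.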